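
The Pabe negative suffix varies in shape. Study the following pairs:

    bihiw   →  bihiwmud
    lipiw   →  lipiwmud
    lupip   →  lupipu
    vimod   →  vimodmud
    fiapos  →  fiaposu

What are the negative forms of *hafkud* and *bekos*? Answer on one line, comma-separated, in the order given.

The pattern is voicing of the final consonant: -u when the stem ends in a voiceless consonant (*lupip*, *fiapos*); -mud when the stem ends in a voiced consonant (*bihiw*, *lipiw*, *vimod*).
The final consonant of *hafkud* is /d/, which is voiced, so the suffix is -mud, giving *hafkudmud*.
*bekos*: final consonant = /s/, voiceless → -u → *bekosu*.

hafkudmud, bekosu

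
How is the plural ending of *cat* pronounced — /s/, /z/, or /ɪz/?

The stem *cat* ends in a voiceless non-sibilant consonant.
The plural suffix surfaces as /ɪz/ after sibilants, /s/ after other voiceless consonants, and /z/ after other voiced sounds.
So the plural -s on *cat* is pronounced /s/.

/s/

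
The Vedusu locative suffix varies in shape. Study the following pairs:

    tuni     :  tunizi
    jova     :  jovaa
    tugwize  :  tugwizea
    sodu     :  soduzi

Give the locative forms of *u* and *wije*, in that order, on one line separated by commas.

The pattern is height harmony: -zi when the last vowel of the stem is a high vowel (*tuni*, *sodu*); -a when the last vowel of the stem is a non-high vowel (*jova*, *tugwize*).
Since the last vowel of *u* is /u/ (a high vowel), it takes -zi, giving *uzi*.
*wije*: last vowel = /e/, a non-high vowel → -a → *wijea*.

uzi, wijea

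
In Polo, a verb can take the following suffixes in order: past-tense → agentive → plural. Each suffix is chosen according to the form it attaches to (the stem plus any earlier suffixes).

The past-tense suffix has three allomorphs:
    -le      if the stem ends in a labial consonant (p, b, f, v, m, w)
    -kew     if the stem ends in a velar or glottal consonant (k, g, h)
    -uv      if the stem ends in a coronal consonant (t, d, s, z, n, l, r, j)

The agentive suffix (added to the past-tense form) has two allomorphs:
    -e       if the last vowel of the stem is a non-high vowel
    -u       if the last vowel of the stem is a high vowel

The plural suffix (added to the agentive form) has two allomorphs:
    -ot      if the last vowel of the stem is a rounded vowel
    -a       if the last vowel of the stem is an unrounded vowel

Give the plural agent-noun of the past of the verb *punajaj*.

Since the final consonant of *punajaj* is /j/ (coronal), it takes -uv, giving *punajajuv*.
The past-tense form *punajajuv* — last vowel /u/ (a high vowel) → -u → *punajajuvu*.
The agentive form *punajajuvu* — last vowel /u/ (a rounded vowel) → -ot → *punajajuvuot*.

punajajuvuot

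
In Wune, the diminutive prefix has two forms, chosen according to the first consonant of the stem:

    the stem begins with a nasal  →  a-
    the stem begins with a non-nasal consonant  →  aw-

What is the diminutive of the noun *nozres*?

The first consonant of *nozres* is /n/, which is a nasal, so the prefix is a-, giving *anozres*.

anozres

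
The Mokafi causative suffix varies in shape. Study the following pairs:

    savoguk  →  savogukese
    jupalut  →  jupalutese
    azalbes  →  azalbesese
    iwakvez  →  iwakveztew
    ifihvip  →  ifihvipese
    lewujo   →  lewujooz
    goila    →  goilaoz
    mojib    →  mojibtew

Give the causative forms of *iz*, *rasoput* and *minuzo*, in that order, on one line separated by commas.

iztew, rasoputese, minuzooz

The suffix is conditioned by the final sound: -ese when the stem ends in a voiceless consonant (*savoguk*, *jupalut*, *azalbes*, *ifihvip*); -tew when the stem ends in a voiced consonant (*iwakvez*, *mojib*); -oz when the stem ends in a vowel (*lewujo*, *goila*).
The final sound of *iz* is /z/, which is a voiced consonant, so the suffix is -tew, giving *iztew*.
*rasoput*: final sound = /t/, a voiceless consonant → -ese → *rasoputese*.
*minuzo*: final sound = /o/, a vowel → -oz → *minuzooz*.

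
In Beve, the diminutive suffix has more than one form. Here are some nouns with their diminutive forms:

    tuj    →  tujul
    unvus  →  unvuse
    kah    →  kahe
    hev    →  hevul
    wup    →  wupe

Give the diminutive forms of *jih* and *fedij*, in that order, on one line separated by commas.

The suffix is conditioned by the final consonant: -e when the stem ends in a voiceless consonant (*unvus*, *kah*, *wup*); -ul when the stem ends in a voiced consonant (*tuj*, *hev*).
Since the final consonant of *jih* is /h/ (voiceless), it takes -e, giving *jihe*.
Since the final consonant of *fedij* is /j/ (voiced), it takes -ul, giving *fedijul*.

jihe, fedijul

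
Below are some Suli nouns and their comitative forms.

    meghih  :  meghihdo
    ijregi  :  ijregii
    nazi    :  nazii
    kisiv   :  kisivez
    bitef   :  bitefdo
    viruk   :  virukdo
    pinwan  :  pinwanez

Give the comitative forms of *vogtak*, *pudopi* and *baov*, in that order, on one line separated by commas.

vogtakdo, pudopii, baovez

The suffix is conditioned by the final sound: -do when the stem ends in a voiceless consonant (*meghih*, *bitef*, *viruk*); -ez when the stem ends in a voiced consonant (*kisiv*, *pinwan*); -i when the stem ends in a vowel (*ijregi*, *nazi*).
Since the final sound of *vogtak* is /k/ (a voiceless consonant), it takes -do, giving *vogtakdo*.
Since the final sound of *pudopi* is /i/ (a vowel), it takes -i, giving *pudopii*.
Since the final sound of *baov* is /v/ (a voiced consonant), it takes -ez, giving *baovez*.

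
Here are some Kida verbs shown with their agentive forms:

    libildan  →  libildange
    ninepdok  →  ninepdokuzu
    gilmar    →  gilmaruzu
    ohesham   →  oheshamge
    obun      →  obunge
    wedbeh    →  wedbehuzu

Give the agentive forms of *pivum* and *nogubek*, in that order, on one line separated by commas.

Looking at the final consonant of each stem: -ge when the stem ends in a nasal (*libildan*, *ohesham*, *obun*); -uzu when the stem ends in a non-nasal consonant (*ninepdok*, *gilmar*, *wedbeh*).
Since the final consonant of *pivum* is /m/ (a nasal), it takes -ge, giving *pivumge*.
*nogubek*: final consonant = /k/, non-nasal → -uzu → *nogubekuzu*.

pivumge, nogubekuzu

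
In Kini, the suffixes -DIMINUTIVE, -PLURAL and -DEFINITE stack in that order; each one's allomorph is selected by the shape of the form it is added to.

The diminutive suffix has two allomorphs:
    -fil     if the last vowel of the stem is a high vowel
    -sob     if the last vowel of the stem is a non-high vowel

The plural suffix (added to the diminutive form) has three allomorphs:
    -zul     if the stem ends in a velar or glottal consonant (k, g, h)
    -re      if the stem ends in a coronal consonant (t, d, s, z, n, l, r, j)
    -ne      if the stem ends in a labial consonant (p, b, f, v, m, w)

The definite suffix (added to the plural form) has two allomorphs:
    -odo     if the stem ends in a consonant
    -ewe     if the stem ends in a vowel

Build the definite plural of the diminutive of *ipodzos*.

Since the last vowel of *ipodzos* is /o/ (a non-high vowel), it takes -sob, giving *ipodzossob*.
The diminutive form *ipodzossob*: final consonant = /b/, labial → -ne → *ipodzossobne*.
The plural form *ipodzossobne* — final sound /e/ (a vowel) → -ewe → *ipodzossobneewe*.

ipodzossobneewe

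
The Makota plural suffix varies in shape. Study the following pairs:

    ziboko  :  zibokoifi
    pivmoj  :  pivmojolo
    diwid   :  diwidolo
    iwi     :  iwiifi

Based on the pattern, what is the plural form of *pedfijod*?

The alternation tracks the final sound of the stem — -olo when the stem ends in a consonant (*pivmoj*, *diwid*); -ifi when the stem ends in a vowel (*ziboko*, *iwi*).
*pedfijod* — final sound /d/ (a consonant) → -olo → *pedfijodolo*.

pedfijodolo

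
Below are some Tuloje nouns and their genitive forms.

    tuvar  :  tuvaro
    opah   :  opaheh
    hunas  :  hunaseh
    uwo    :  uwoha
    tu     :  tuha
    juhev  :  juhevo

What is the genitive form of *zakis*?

The pattern is voicing of the final sound: -eh when the stem ends in a voiceless consonant (*opah*, *hunas*); -o when the stem ends in a voiced consonant (*tuvar*, *juhev*); -ha when the stem ends in a vowel (*uwo*, *tu*).
*zakis*: final sound = /s/, a voiceless consonant → -eh → *zakiseh*.

zakiseh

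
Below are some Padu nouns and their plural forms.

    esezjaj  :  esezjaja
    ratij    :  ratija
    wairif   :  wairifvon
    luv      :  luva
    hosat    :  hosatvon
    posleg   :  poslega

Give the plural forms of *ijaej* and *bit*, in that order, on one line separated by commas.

ijaeja, bitvon

The suffix is conditioned by the final consonant: -von when the stem ends in a voiceless consonant (*wairif*, *hosat*); -a when the stem ends in a voiced consonant (*esezjaj*, *ratij*, *luv*, *posleg*).
Since the final consonant of *ijaej* is /j/ (voiced), it takes -a, giving *ijaeja*.
*bit* — final consonant /t/ (voiceless) → -von → *bitvon*.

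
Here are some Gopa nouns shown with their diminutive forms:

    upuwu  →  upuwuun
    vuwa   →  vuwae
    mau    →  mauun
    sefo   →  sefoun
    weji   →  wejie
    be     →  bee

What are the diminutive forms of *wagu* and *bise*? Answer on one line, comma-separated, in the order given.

Looking at the last vowel of each stem: -un when the last vowel of the stem is a rounded vowel (*upuwu*, *mau*, *sefo*); -e when the last vowel of the stem is an unrounded vowel (*vuwa*, *weji*, *be*).
Since the last vowel of *wagu* is /u/ (a rounded vowel), it takes -un, giving *waguun*.
Since the last vowel of *bise* is /e/ (an unrounded vowel), it takes -e, giving *bisee*.

waguun, bisee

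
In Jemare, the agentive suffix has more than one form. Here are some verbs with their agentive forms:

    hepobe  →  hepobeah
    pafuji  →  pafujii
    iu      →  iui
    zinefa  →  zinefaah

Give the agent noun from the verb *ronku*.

The alternation tracks the last vowel of the stem — -i when the last vowel of the stem is a high vowel (*pafuji*, *iu*); -ah when the last vowel of the stem is a non-high vowel (*hepobe*, *zinefa*).
*ronku* — last vowel /u/ (a high vowel) → -i → *ronkui*.

ronkui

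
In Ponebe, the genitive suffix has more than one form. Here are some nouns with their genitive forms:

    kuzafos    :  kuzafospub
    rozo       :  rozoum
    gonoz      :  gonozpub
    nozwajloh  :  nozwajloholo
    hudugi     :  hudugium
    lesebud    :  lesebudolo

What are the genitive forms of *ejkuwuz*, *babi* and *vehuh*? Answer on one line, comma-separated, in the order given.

ejkuwuzpub, babium, vehuholo

The suffix is conditioned by the final sound: -pub when the stem ends in a sibilant (*kuzafos*, *gonoz*); -olo when the stem ends in a non-sibilant consonant (*nozwajloh*, *lesebud*); -um when the stem ends in a vowel (*rozo*, *hudugi*).
Since the final sound of *ejkuwuz* is /z/ (a sibilant), it takes -pub, giving *ejkuwuzpub*.
*babi* — final sound /i/ (a vowel) → -um → *babium*.
*vehuh* — final sound /h/ (a non-sibilant consonant) → -olo → *vehuholo*.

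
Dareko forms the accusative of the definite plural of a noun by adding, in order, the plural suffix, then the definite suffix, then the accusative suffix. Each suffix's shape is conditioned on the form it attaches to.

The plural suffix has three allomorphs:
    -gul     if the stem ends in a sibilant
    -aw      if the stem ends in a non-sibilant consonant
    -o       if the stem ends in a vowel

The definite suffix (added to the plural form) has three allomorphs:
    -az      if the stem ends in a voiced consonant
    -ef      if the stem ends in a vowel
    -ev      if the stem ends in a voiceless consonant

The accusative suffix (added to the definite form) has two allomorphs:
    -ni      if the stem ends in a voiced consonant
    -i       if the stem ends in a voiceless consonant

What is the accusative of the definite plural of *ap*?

apawazni

*ap* — final sound /p/ (a non-sibilant consonant) → -aw → *apaw*.
The plural form *apaw* — final sound /w/ (a voiced consonant) → -az → *apawaz*.
Since the final consonant of the definite form *apawaz* is /z/ (voiced), it takes -ni, giving *apawazni*.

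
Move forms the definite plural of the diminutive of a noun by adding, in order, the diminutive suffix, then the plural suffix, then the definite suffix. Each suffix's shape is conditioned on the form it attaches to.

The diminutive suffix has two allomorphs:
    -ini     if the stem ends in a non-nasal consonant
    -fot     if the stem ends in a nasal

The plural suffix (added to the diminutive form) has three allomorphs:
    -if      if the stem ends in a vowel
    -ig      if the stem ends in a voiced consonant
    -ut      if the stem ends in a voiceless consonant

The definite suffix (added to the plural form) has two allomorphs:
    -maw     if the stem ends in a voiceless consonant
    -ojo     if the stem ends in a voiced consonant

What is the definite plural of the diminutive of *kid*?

kidiniifmaw

*kid* — final consonant /d/ (non-nasal) → -ini → *kidini*.
The diminutive form *kidini*: final sound = /i/, a vowel → -if → *kidiniif*.
Since the final consonant of the plural form *kidiniif* is /f/ (voiceless), it takes -maw, giving *kidiniifmaw*.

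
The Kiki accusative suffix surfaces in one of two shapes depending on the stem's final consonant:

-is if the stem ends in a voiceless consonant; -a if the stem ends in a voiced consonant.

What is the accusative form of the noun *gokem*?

gokema

*gokem*: final consonant = /m/, voiced → -a → *gokema*.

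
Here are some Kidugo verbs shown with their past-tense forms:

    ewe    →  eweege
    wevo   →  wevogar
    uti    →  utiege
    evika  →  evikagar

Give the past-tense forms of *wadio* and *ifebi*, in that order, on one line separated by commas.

The suffix is conditioned by the last vowel: -ege when the last vowel of the stem is a front vowel (*ewe*, *uti*); -gar when the last vowel of the stem is a back vowel (*wevo*, *evika*).
*wadio* — last vowel /o/ (a back vowel) → -gar → *wadiogar*.
The last vowel of *ifebi* is /i/, which is a front vowel, so the suffix is -ege, giving *ifebiege*.

wadiogar, ifebiege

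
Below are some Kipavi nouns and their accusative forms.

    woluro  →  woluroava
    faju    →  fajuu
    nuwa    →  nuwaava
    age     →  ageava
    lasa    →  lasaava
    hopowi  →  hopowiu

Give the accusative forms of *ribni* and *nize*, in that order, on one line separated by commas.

ribniu, nizeava

The alternation tracks the last vowel of the stem — -u when the last vowel of the stem is a high vowel (*faju*, *hopowi*); -ava when the last vowel of the stem is a non-high vowel (*woluro*, *nuwa*, *age*, *lasa*).
*ribni*: last vowel = /i/, a high vowel → -u → *ribniu*.
*nize*: last vowel = /e/, a non-high vowel → -ava → *nizeava*.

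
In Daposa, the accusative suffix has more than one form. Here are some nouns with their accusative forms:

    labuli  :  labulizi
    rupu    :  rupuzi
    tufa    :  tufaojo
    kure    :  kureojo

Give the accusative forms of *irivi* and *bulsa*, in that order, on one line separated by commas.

The suffix is conditioned by the last vowel: -zi when the last vowel of the stem is a high vowel (*labuli*, *rupu*); -ojo when the last vowel of the stem is a non-high vowel (*tufa*, *kure*).
The last vowel of *irivi* is /i/, which is a high vowel, so the suffix is -zi, giving *irivizi*.
The last vowel of *bulsa* is /a/, which is a non-high vowel, so the suffix is -ojo, giving *bulsaojo*.

irivizi, bulsaojo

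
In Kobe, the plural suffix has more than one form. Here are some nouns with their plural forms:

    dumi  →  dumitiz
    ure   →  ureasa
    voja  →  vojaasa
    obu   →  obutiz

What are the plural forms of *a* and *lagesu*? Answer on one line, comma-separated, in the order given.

aasa, lagesutiz

The pattern is height harmony: -tiz when the last vowel of the stem is a high vowel (*dumi*, *obu*); -asa when the last vowel of the stem is a non-high vowel (*ure*, *voja*).
*a*: last vowel = /a/, a non-high vowel → -asa → *aasa*.
The last vowel of *lagesu* is /u/, which is a high vowel, so the suffix is -tiz, giving *lagesutiz*.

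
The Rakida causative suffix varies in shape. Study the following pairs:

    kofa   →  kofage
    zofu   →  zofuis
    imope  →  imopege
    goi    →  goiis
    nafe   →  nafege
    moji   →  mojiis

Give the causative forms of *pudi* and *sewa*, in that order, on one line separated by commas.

The alternation tracks the last vowel of the stem — -is when the last vowel of the stem is a high vowel (*zofu*, *goi*, *moji*); -ge when the last vowel of the stem is a non-high vowel (*kofa*, *imope*, *nafe*).
*pudi*: last vowel = /i/, a high vowel → -is → *pudiis*.
The last vowel of *sewa* is /a/, which is a non-high vowel, so the suffix is -ge, giving *sewage*.

pudiis, sewage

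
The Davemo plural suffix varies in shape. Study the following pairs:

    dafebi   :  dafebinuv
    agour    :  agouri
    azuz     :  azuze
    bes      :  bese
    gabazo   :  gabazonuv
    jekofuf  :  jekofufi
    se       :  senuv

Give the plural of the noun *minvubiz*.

The alternation tracks the final sound of the stem — -e when the stem ends in a sibilant (*azuz*, *bes*); -i when the stem ends in a non-sibilant consonant (*agour*, *jekofuf*); -nuv when the stem ends in a vowel (*dafebi*, *gabazo*, *se*).
*minvubiz* — final sound /z/ (a sibilant) → -e → *minvubize*.

minvubize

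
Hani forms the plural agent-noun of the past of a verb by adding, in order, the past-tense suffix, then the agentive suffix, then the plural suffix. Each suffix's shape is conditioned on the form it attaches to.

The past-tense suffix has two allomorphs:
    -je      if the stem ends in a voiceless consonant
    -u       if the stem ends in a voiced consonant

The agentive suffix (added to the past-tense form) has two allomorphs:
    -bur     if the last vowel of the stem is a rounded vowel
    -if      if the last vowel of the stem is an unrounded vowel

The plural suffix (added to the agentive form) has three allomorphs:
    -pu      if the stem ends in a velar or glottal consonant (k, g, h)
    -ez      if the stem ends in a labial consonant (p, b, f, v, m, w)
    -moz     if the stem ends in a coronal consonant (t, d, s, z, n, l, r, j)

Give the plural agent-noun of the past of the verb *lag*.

laguburmoz

Since the final consonant of *lag* is /g/ (voiced), it takes -u, giving *lagu*.
Since the last vowel of the past-tense form *lagu* is /u/ (a rounded vowel), it takes -bur, giving *lagubur*.
The agentive form *lagubur* — final consonant /r/ (coronal) → -moz → *laguburmoz*.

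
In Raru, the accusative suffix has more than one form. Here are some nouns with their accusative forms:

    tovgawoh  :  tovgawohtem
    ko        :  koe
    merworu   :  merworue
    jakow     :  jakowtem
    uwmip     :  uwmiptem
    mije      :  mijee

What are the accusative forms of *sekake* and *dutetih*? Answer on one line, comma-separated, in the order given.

The pattern is consonant vs. vowel: -tem when the stem ends in a consonant (*tovgawoh*, *jakow*, *uwmip*); -e when the stem ends in a vowel (*ko*, *merworu*, *mije*).
Since the final sound of *sekake* is /e/ (a vowel), it takes -e, giving *sekakee*.
*dutetih* — final sound /h/ (a consonant) → -tem → *dutetihtem*.

sekakee, dutetihtem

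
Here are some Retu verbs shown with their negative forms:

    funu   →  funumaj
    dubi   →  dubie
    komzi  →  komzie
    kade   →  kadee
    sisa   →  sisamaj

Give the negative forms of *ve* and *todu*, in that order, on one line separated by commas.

vee, todumaj

The alternation tracks the last vowel of the stem — -e when the last vowel of the stem is a front vowel (*dubi*, *komzi*, *kade*); -maj when the last vowel of the stem is a back vowel (*funu*, *sisa*).
The last vowel of *ve* is /e/, which is a front vowel, so the suffix is -e, giving *vee*.
Since the last vowel of *todu* is /u/ (a back vowel), it takes -maj, giving *todumaj*.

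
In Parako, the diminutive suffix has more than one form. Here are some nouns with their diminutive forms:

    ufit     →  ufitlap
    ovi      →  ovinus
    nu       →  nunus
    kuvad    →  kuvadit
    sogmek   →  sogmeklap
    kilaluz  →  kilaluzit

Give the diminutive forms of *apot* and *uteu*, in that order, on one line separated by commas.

The suffix is conditioned by the final sound: -lap when the stem ends in a voiceless consonant (*ufit*, *sogmek*); -it when the stem ends in a voiced consonant (*kuvad*, *kilaluz*); -nus when the stem ends in a vowel (*ovi*, *nu*).
The final sound of *apot* is /t/, which is a voiceless consonant, so the suffix is -lap, giving *apotlap*.
*uteu* — final sound /u/ (a vowel) → -nus → *uteunus*.

apotlap, uteunus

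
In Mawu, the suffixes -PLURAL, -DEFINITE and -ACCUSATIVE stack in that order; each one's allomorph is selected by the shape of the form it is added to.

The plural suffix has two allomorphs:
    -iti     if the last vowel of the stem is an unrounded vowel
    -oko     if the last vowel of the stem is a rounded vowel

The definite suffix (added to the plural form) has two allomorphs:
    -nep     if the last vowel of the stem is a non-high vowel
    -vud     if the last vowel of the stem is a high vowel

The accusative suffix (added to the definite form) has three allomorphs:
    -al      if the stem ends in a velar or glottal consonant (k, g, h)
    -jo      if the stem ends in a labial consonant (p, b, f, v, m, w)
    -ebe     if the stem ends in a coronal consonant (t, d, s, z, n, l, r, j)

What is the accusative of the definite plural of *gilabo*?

The last vowel of *gilabo* is /o/, which is a rounded vowel, so the plural suffix is -oko, giving *gilabooko*.
The plural form *gilabooko*: last vowel = /o/, a non-high vowel → -nep → *gilabookonep*.
The final consonant of the definite form *gilabookonep* is /p/, which is labial, so the accusative suffix is -jo, giving *gilabookonepjo*.

gilabookonepjo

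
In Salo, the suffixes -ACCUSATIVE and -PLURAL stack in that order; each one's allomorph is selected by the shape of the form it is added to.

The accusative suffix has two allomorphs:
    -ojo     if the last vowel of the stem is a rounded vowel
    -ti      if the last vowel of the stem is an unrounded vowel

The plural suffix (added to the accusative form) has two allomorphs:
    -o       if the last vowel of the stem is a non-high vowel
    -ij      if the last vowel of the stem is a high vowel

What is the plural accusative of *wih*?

*wih*: last vowel = /i/, an unrounded vowel → -ti → *wihti*.
Since the last vowel of the accusative form *wihti* is /i/ (a high vowel), it takes -ij, giving *wihtiij*.

wihtiij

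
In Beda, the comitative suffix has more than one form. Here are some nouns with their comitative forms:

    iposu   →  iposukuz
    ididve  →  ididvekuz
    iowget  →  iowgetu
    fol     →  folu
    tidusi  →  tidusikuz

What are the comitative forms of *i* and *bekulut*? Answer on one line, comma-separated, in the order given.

ikuz, bekulutu

Looking at the final sound of each stem: -u when the stem ends in a consonant (*iowget*, *fol*); -kuz when the stem ends in a vowel (*iposu*, *ididve*, *tidusi*).
Since the final sound of *i* is /i/ (a vowel), it takes -kuz, giving *ikuz*.
The final sound of *bekulut* is /t/, which is a consonant, so the suffix is -u, giving *bekulutu*.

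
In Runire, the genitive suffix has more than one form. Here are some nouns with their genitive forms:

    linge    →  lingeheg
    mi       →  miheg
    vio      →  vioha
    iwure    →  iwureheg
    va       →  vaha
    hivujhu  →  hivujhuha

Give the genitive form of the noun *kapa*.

kapaha

The suffix is conditioned by the last vowel: -heg when the last vowel of the stem is a front vowel (*linge*, *mi*, *iwure*); -ha when the last vowel of the stem is a back vowel (*vio*, *va*, *hivujhu*).
*kapa* — last vowel /a/ (a back vowel) → -ha → *kapaha*.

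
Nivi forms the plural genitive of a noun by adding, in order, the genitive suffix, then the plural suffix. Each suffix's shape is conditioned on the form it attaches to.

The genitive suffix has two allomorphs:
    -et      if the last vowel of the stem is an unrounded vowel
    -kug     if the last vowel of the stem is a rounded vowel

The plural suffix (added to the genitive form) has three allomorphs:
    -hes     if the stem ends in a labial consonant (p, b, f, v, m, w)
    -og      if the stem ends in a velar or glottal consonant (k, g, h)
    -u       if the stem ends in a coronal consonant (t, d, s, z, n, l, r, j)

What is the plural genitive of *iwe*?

iweetu

Since the last vowel of *iwe* is /e/ (an unrounded vowel), it takes -et, giving *iweet*.
The final consonant of the genitive form *iweet* is /t/, which is coronal, so the plural suffix is -u, giving *iweetu*.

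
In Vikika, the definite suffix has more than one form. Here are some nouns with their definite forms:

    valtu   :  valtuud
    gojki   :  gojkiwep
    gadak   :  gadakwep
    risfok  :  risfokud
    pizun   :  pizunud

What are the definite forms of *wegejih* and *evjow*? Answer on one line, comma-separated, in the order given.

Looking at the last vowel of each stem: -ud when the last vowel of the stem is a rounded vowel (*valtu*, *risfok*, *pizun*); -wep when the last vowel of the stem is an unrounded vowel (*gojki*, *gadak*).
*wegejih* — last vowel /i/ (an unrounded vowel) → -wep → *wegejihwep*.
*evjow*: last vowel = /o/, a rounded vowel → -ud → *evjowud*.

wegejihwep, evjowud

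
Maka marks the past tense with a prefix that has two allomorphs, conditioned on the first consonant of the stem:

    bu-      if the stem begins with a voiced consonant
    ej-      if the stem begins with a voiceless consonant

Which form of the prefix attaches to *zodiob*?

The first consonant of *zodiob* is /z/, which is voiced, so the prefix is bu-.

bu-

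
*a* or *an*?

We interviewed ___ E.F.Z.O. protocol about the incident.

an

The indefinite article is chosen by the initial *sound* of the following word, not its spelling.
The initialism *E.F.Z.O.* is read letter by letter; the first letter, E, is pronounced /iː/, which begins with a vowel sound.
So the article is *an*: We interviewed an E.F.Z.O. protocol about the incident.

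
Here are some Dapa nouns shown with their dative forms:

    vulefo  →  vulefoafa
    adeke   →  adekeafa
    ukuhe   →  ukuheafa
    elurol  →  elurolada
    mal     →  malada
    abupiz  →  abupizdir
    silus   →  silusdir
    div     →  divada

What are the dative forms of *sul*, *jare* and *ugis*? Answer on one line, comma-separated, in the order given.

The pattern is sibilance of the final sound: -dir when the stem ends in a sibilant (*abupiz*, *silus*); -ada when the stem ends in a non-sibilant consonant (*elurol*, *mal*, *div*); -afa when the stem ends in a vowel (*vulefo*, *adeke*, *ukuhe*).
The final sound of *sul* is /l/, which is a non-sibilant consonant, so the suffix is -ada, giving *sulada*.
Since the final sound of *jare* is /e/ (a vowel), it takes -afa, giving *jareafa*.
*ugis* — final sound /s/ (a sibilant) → -dir → *ugisdir*.

sulada, jareafa, ugisdir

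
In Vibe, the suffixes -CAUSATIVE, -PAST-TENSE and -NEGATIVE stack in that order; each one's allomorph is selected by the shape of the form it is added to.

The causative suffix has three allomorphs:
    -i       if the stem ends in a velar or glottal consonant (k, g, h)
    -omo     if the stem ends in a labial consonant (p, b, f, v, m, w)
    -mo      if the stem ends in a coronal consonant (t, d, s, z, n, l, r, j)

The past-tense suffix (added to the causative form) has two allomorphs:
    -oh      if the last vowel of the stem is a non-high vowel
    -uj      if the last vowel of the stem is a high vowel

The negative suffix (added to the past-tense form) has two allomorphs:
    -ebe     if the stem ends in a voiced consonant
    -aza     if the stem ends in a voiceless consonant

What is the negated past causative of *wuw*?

*wuw* — final consonant /w/ (labial) → -omo → *wuwomo*.
The last vowel of the causative form *wuwomo* is /o/, which is a non-high vowel, so the past-tense suffix is -oh, giving *wuwomooh*.
The past-tense form *wuwomooh*: final consonant = /h/, voiceless → -aza → *wuwomoohaza*.

wuwomoohaza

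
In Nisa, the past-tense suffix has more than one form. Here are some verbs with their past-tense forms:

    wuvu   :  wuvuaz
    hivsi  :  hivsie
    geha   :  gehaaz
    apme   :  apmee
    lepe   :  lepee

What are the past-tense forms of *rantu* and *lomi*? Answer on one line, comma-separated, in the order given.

The pattern is front/back vowel harmony: -e when the last vowel of the stem is a front vowel (*hivsi*, *apme*, *lepe*); -az when the last vowel of the stem is a back vowel (*wuvu*, *geha*).
*rantu*: last vowel = /u/, a back vowel → -az → *rantuaz*.
*lomi* — last vowel /i/ (a front vowel) → -e → *lomie*.

rantuaz, lomie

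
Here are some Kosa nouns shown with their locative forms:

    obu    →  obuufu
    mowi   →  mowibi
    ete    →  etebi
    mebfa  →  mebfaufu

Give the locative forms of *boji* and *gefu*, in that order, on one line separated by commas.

bojibi, gefuufu

The suffix is conditioned by the last vowel: -bi when the last vowel of the stem is a front vowel (*mowi*, *ete*); -ufu when the last vowel of the stem is a back vowel (*obu*, *mebfa*).
*boji* — last vowel /i/ (a front vowel) → -bi → *bojibi*.
Since the last vowel of *gefu* is /u/ (a back vowel), it takes -ufu, giving *gefuufu*.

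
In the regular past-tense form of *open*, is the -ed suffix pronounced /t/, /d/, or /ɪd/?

The stem *open* ends in a voiced sound other than /d/.
The -ed suffix is realized as /ɪd/ after /t, d/; as /t/ after other voiceless consonants; and as /d/ after other voiced sounds.
So -ed on *open* is pronounced /d/.

/d/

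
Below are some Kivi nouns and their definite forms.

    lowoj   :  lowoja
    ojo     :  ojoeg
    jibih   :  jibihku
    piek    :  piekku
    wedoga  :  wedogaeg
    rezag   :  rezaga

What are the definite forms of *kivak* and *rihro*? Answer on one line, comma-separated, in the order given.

The pattern is voicing of the final sound: -ku when the stem ends in a voiceless consonant (*jibih*, *piek*); -a when the stem ends in a voiced consonant (*lowoj*, *rezag*); -eg when the stem ends in a vowel (*ojo*, *wedoga*).
*kivak*: final sound = /k/, a voiceless consonant → -ku → *kivakku*.
Since the final sound of *rihro* is /o/ (a vowel), it takes -eg, giving *rihroeg*.

kivakku, rihroeg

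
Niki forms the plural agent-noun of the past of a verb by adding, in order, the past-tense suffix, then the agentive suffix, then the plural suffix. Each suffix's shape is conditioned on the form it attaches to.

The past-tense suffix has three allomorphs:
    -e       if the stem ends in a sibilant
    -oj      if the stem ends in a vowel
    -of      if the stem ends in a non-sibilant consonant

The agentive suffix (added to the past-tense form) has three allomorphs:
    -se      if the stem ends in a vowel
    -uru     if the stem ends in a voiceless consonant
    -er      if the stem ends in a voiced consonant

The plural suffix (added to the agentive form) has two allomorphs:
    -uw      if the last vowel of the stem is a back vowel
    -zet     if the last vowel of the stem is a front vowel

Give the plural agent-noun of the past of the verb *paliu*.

*paliu*: final sound = /u/, a vowel → -oj → *paliuoj*.
The past-tense form *paliuoj*: final sound = /j/, a voiced consonant → -er → *paliuojer*.
The agentive form *paliuojer*: last vowel = /e/, a front vowel → -zet → *paliuojerzet*.

paliuojerzet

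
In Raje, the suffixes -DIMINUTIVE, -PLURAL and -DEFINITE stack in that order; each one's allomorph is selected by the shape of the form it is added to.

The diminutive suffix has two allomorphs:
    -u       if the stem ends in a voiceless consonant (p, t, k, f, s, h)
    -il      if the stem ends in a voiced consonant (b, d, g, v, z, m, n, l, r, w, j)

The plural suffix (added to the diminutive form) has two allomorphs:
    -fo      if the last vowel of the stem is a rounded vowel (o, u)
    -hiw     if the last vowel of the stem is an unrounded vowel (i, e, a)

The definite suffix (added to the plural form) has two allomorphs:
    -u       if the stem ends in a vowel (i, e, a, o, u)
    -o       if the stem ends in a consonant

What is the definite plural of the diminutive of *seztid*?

Since the final consonant of *seztid* is /d/ (voiced), it takes -il, giving *seztidil*.
The diminutive form *seztidil* — last vowel /i/ (an unrounded vowel) → -hiw → *seztidilhiw*.
The plural form *seztidilhiw* — final sound /w/ (a consonant) → -o → *seztidilhiwo*.

seztidilhiwo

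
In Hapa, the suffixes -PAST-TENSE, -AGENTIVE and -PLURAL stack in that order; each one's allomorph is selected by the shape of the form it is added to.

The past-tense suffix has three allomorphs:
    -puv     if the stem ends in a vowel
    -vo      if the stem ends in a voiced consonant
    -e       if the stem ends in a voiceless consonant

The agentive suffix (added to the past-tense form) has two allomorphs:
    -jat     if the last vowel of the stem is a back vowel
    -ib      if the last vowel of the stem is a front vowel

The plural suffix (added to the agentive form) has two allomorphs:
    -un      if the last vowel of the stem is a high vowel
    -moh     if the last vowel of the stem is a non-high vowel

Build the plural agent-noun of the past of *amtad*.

amtadvojatmoh

The final sound of *amtad* is /d/, which is a voiced consonant, so the past-tense suffix is -vo, giving *amtadvo*.
The past-tense form *amtadvo*: last vowel = /o/, a back vowel → -jat → *amtadvojat*.
Since the last vowel of the agentive form *amtadvojat* is /a/ (a non-high vowel), it takes -moh, giving *amtadvojatmoh*.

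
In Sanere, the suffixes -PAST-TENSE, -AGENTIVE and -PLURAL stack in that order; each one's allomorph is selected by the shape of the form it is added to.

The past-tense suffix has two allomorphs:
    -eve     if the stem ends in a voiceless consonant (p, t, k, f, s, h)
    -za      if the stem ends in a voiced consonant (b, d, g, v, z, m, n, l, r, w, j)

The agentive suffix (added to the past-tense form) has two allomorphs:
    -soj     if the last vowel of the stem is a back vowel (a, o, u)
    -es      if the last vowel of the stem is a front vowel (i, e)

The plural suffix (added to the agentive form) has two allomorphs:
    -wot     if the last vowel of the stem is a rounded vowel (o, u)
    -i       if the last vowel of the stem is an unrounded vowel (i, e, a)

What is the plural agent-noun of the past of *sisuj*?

sisujzasojwot

*sisuj* — final consonant /j/ (voiced) → -za → *sisujza*.
The past-tense form *sisujza*: last vowel = /a/, a back vowel → -soj → *sisujzasoj*.
Since the last vowel of the agentive form *sisujzasoj* is /o/ (a rounded vowel), it takes -wot, giving *sisujzasojwot*.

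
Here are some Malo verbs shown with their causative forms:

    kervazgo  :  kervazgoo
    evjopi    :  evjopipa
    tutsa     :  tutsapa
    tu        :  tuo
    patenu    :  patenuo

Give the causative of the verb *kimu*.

kimuo

The pattern is rounding harmony: -o when the last vowel of the stem is a rounded vowel (*kervazgo*, *tu*, *patenu*); -pa when the last vowel of the stem is an unrounded vowel (*evjopi*, *tutsa*).
*kimu*: last vowel = /u/, a rounded vowel → -o → *kimuo*.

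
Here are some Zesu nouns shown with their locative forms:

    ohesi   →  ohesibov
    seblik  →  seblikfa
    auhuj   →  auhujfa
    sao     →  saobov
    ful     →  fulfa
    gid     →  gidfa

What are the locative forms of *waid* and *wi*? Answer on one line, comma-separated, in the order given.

The alternation tracks the final sound of the stem — -fa when the stem ends in a consonant (*seblik*, *auhuj*, *ful*, *gid*); -bov when the stem ends in a vowel (*ohesi*, *sao*).
*waid* — final sound /d/ (a consonant) → -fa → *waidfa*.
The final sound of *wi* is /i/, which is a vowel, so the suffix is -bov, giving *wibov*.

waidfa, wibov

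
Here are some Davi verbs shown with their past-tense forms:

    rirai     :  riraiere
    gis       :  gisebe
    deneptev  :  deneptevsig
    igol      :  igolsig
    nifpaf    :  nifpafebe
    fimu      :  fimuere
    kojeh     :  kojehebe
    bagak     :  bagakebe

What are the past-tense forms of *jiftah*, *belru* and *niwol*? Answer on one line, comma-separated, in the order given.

Looking at the final sound of each stem: -ebe when the stem ends in a voiceless consonant (*gis*, *nifpaf*, *kojeh*, *bagak*); -sig when the stem ends in a voiced consonant (*deneptev*, *igol*); -ere when the stem ends in a vowel (*rirai*, *fimu*).
*jiftah* — final sound /h/ (a voiceless consonant) → -ebe → *jiftahebe*.
The final sound of *belru* is /u/, which is a vowel, so the suffix is -ere, giving *belruere*.
The final sound of *niwol* is /l/, which is a voiced consonant, so the suffix is -sig, giving *niwolsig*.

jiftahebe, belruere, niwolsig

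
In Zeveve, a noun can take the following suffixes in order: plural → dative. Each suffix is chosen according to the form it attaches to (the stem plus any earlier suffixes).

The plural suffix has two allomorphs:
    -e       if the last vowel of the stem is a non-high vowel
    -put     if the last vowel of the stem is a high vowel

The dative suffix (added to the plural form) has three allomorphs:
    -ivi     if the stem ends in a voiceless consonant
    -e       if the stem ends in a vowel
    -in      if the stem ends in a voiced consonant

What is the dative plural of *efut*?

efutputivi

Since the last vowel of *efut* is /u/ (a high vowel), it takes -put, giving *efutput*.
The plural form *efutput* — final sound /t/ (a voiceless consonant) → -ivi → *efutputivi*.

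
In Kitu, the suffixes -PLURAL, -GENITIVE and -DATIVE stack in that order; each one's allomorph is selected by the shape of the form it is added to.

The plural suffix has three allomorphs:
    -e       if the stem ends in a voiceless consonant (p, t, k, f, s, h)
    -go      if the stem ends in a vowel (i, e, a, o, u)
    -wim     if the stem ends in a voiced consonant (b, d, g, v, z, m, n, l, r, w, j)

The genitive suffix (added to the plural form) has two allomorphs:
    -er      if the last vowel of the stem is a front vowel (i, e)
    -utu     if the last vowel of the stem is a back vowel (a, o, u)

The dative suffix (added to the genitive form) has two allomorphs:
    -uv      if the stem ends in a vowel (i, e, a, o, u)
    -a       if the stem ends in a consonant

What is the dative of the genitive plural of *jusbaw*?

The final sound of *jusbaw* is /w/, which is a voiced consonant, so the plural suffix is -wim, giving *jusbawwim*.
The plural form *jusbawwim* — last vowel /i/ (a front vowel) → -er → *jusbawwimer*.
The genitive form *jusbawwimer*: final sound = /r/, a consonant → -a → *jusbawwimera*.

jusbawwimera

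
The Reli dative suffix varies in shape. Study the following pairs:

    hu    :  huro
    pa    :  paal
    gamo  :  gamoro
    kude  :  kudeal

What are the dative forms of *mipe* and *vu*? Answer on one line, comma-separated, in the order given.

The alternation tracks the last vowel of the stem — -ro when the last vowel of the stem is a rounded vowel (*hu*, *gamo*); -al when the last vowel of the stem is an unrounded vowel (*pa*, *kude*).
Since the last vowel of *mipe* is /e/ (an unrounded vowel), it takes -al, giving *mipeal*.
*vu* — last vowel /u/ (a rounded vowel) → -ro → *vuro*.

mipeal, vuro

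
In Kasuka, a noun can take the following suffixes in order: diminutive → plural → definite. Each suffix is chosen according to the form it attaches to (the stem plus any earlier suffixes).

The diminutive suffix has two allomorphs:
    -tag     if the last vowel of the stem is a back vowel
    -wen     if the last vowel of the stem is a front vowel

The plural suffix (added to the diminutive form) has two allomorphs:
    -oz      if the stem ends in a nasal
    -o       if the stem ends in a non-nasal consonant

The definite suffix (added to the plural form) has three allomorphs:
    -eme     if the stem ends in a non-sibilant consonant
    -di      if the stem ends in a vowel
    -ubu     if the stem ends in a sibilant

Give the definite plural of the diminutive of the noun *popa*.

Since the last vowel of *popa* is /a/ (a back vowel), it takes -tag, giving *popatag*.
Since the final consonant of the diminutive form *popatag* is /g/ (non-nasal), it takes -o, giving *popatago*.
The plural form *popatago* — final sound /o/ (a vowel) → -di → *popatagodi*.

popatagodi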